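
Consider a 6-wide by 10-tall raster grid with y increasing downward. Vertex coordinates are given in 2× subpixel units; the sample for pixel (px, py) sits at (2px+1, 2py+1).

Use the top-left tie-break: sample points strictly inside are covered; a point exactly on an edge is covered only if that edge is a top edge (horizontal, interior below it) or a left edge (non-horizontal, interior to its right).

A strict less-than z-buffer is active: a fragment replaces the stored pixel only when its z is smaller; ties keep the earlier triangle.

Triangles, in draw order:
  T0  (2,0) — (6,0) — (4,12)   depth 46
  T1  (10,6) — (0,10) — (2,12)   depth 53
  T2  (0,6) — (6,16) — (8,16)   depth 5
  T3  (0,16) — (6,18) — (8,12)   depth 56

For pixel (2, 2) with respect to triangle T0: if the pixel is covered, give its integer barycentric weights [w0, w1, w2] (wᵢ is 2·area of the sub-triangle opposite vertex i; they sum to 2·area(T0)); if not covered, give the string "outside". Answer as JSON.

T0:
  2·area = 48
  edge (2, 0)→(6, 0): d=(4,0) top-left  bias=+0
  edge (6, 0)→(4, 12): d=(-2,12) right/bottom  bias=-1
  edge (4, 12)→(2, 0): d=(-2,-12) top-left  bias=+0
    (1,0)@(3, 1): e=[4,34,10] → X
    (2,0)@(5, 1): e=[4,10,34] → X
    (3,0)@(7, 1): e=[4,-14,58] → .
    (1,1)@(3, 3): e=[12,30,6] → X
    (3,1)@(7, 3): e=[12,-18,54] → .
    (1,2)@(3, 5): e=[20,26,2] → X
    (3,2)@(7, 5): e=[20,-22,50] → .
    (1,3)@(3, 7): e=[28,22,-2] → .
    (2,3)@(5, 7): e=[28,-2,22] → .
  covered (6 px):
    . X X . . .
    . X X . . .
    . X X . . .
    . . . . . .
    . . . . . .
    . . . . . .
    . . . . . .
    . . . . . .
    . . . . . .
    . . . . . .
T1:
  2·area = 28  (B↔C swapped to make it positive)
  edge (10, 6)→(2, 12): d=(-8,6) right/bottom  bias=-1
  edge (2, 12)→(0, 10): d=(-2,-2) top-left  bias=+0
  edge (0, 10)→(10, 6): d=(10,-4) top-left  bias=+0
    (1,4)@(3, 9): e=[18,8,2] → X
    (2,4)@(5, 9): e=[6,12,10] → X
    (3,4)@(7, 9): e=[-6,16,18] → .
    (0,5)@(1, 11): e=[14,0,14] → X  [on edge]
    (2,5)@(5, 11): e=[-10,8,30] → .
    (0,6)@(1, 13): e=[-2,-4,34] → .
    (1,6)@(3, 13): e=[-14,0,42] → .  [on edge]
    (2,7)@(5, 15): e=[-42,0,70] → .  [on edge]
    (3,8)@(7, 17): e=[-70,0,98] → .  [on edge]
    (4,9)@(9, 19): e=[-98,0,126] → .  [on edge]
  covered (4 px):
    . . . . . .
    . . . . . .
    . . . . . .
    . . . . . .
    . X X . . .
    X X . . . .
    . . . . . .
    . . . . . .
    . . . . . .
    . . . . . .
T2:
  2·area = 20  (B↔C swapped to make it positive)
  edge (0, 6)→(8, 16): d=(8,10) right/bottom  bias=-1
  edge (8, 16)→(6, 16): d=(-2,0) right/bottom  bias=-1
  edge (6, 16)→(0, 6): d=(-6,-10) top-left  bias=+0
    (1,5)@(3, 11): e=[10,10,0] → X  [on edge]
    (2,5)@(5, 11): e=[-10,10,20] → .
    (1,6)@(3, 13): e=[26,6,-12] → .
    (2,6)@(5, 13): e=[6,6,8] → X
    (3,6)@(7, 13): e=[-14,6,28] → .
    (2,7)@(5, 15): e=[22,2,-4] → .
    (3,7)@(7, 15): e=[2,2,16] → X
    (4,7)@(9, 15): e=[-18,2,36] → .
    (3,8)@(7, 17): e=[18,-2,4] → .
  covered (3 px):
    . . . . . .
    . . . . . .
    . . . . . .
    . . . . . .
    . . . . . .
    . X . . . .
    . . X . . .
    . . . X . .
    . . . . . .
    . . . . . .
T3:
  2·area = 40  (B↔C swapped to make it positive)
  edge (0, 16)→(8, 12): d=(8,-4) top-left  bias=+0
  edge (8, 12)→(6, 18): d=(-2,6) right/bottom  bias=-1
  edge (6, 18)→(0, 16): d=(-6,-2) top-left  bias=+0
    (5,1)@(11, 3): e=[-60,0,100] → .  [on edge]
    (4,4)@(9, 9): e=[-20,0,60] → .  [on edge]
    (3,6)@(7, 13): e=[4,4,32] → X
    (4,6)@(9, 13): e=[12,-8,36] → .
    (1,7)@(3, 15): e=[4,24,12] → X
    (2,7)@(5, 15): e=[12,12,16] → X
    (3,7)@(7, 15): e=[20,0,20] → .  [on edge]
    (1,8)@(3, 17): e=[20,20,0] → X  [on edge]
    (3,8)@(7, 17): e=[36,-4,8] → .
    (1,9)@(3, 19): e=[36,16,-12] → .
    (2,9)@(5, 19): e=[44,4,-8] → .
    (4,9)@(9, 19): e=[60,-20,0] → .  [on edge]
  covered (5 px):
    . . . . . .
    . . . . . .
    . . . . . .
    . . . . . .
    . . . . . .
    . . . . . .
    . . . X . .
    . X X . . .
    . X X . . .
    . . . . . .

Answer: [2,26,20]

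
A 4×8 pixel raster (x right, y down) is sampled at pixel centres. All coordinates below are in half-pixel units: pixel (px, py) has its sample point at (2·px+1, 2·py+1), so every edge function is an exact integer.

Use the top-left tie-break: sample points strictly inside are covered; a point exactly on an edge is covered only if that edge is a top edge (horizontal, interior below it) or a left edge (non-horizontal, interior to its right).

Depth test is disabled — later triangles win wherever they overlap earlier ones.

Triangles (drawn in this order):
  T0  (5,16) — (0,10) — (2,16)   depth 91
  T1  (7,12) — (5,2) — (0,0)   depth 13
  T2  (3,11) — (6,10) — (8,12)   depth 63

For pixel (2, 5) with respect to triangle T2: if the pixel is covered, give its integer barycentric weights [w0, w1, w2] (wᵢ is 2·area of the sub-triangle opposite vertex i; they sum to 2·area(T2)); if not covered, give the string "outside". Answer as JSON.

T0:
  2·area = 18  (B↔C swapped to make it positive)
  edge (5, 16)→(2, 16): d=(-3,0) right/bottom  bias=-1
  edge (2, 16)→(0, 10): d=(-2,-6) top-left  bias=+0
  edge (0, 10)→(5, 16): d=(5,6) right/bottom  bias=-1
    (0,6)@(1, 13): e=[9,0,9] → X  [on edge]
    (1,6)@(3, 13): e=[9,12,-3] → .
    (0,7)@(1, 15): e=[3,-4,19] → .
    (1,7)@(3, 15): e=[3,8,7] → X
    (2,7)@(5, 15): e=[3,20,-5] → .
  covered (2 px):
    . . . .
    . . . .
    . . . .
    . . . .
    . . . .
    . . . .
    X . . .
    . X . .
T1:
  2·area = 46  (B↔C swapped to make it positive)
  edge (7, 12)→(0, 0): d=(-7,-12) top-left  bias=+0
  edge (0, 0)→(5, 2): d=(5,2) right/bottom  bias=-1
  edge (5, 2)→(7, 12): d=(2,10) right/bottom  bias=-1
    (0,0)@(1, 1): e=[5,3,38] → X
    (1,0)@(3, 1): e=[29,-1,18] → .
    (0,1)@(1, 3): e=[-9,13,42] → .
    (1,1)@(3, 3): e=[15,9,22] → X
    (2,1)@(5, 3): e=[39,5,2] → X
    (3,1)@(7, 3): e=[63,1,-18] → .
    (1,2)@(3, 5): e=[1,19,26] → X
    (3,2)@(7, 5): e=[49,11,-14] → .
    (1,3)@(3, 7): e=[-13,29,30] → .
    (2,3)@(5, 7): e=[11,25,10] → X
    (3,3)@(7, 7): e=[35,21,-10] → .
    (2,4)@(5, 9): e=[-3,35,14] → .
  covered (6 px):
    X . . .
    . X X .
    . X X .
    . . X .
    . . . .
    . . . .
    . . . .
    . . . .
T2:
  2·area = 8
  edge (3, 11)→(6, 10): d=(3,-1) top-left  bias=+0
  edge (6, 10)→(8, 12): d=(2,2) right/bottom  bias=-1
  edge (8, 12)→(3, 11): d=(-5,-1) top-left  bias=+0
    (0,2)@(1, 5): e=[-20,0,28] → .  [on edge]
    (1,3)@(3, 7): e=[-12,0,20] → .  [on edge]
    (2,4)@(5, 9): e=[-4,0,12] → .  [on edge]
    (1,5)@(3, 11): e=[0,8,0] → X  [on edge]
    (2,5)@(5, 11): e=[2,4,2] → X
    (3,5)@(7, 11): e=[4,0,4] → .  [on edge]
    (1,6)@(3, 13): e=[6,12,-10] → .
    (2,6)@(5, 13): e=[8,8,-8] → .
  covered (2 px):
    . . . .
    . . . .
    . . . .
    . . . .
    . . . .
    . X X .
    . . . .
    . . . .

Answer: [4,2,2]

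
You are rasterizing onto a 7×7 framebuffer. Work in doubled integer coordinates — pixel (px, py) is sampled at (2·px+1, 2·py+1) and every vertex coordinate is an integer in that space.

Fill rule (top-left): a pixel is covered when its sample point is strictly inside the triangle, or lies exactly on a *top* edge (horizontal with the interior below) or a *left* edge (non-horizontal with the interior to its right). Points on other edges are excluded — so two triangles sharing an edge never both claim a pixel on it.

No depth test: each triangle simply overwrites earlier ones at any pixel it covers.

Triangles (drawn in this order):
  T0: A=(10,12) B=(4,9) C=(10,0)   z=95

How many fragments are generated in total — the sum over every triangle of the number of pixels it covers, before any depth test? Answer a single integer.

T0:
  2·area = 72
  edge (10, 12)→(4, 9): d=(-6,-3) top-left  bias=+0
  edge (4, 9)→(10, 0): d=(6,-9) top-left  bias=+0
  edge (10, 0)→(10, 12): d=(0,12) right/bottom  bias=-1
    (4,1)@(9, 3): e=[51,9,12] → █
    (5,1)@(11, 3): e=[57,27,-12] → ·
    (3,2)@(7, 5): e=[33,3,36] → █
    (5,2)@(11, 5): e=[45,39,-12] → ·
    (3,3)@(7, 7): e=[21,15,36] → █
    (5,3)@(11, 7): e=[33,51,-12] → ·
    (2,4)@(5, 9): e=[3,9,60] → █
    (5,4)@(11, 9): e=[21,63,-12] → ·
    (2,5)@(5, 11): e=[-9,21,60] → ·
    (3,5)@(7, 11): e=[-3,39,36] → ·
    (4,5)@(9, 11): e=[3,57,12] → █
    (5,5)@(11, 11): e=[9,75,-12] → ·
  covered (9 px):
    · · · · · · ·
    · · · · █ · ·
    · · · █ █ · ·
    · · · █ █ · ·
    · · █ █ █ · ·
    · · · · █ · ·
    · · · · · · ·

Result: 9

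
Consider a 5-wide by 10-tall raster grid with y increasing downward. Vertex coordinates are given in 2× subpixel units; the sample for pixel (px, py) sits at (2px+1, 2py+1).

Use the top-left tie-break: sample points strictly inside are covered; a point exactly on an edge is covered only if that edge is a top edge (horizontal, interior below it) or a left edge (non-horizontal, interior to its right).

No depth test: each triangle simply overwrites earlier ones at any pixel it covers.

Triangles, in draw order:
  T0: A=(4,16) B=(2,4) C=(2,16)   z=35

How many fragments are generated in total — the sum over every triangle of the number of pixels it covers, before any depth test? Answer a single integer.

T0:
  2·area = 24  (B↔C swapped to make it positive)
  edge (4, 16)→(2, 16): d=(-2,0) right/bottom  bias=-1
  edge (2, 16)→(2, 4): d=(0,-12) top-left  bias=+0
  edge (2, 4)→(4, 16): d=(2,12) right/bottom  bias=-1
    (1,5)@(3, 11): e=[10,12,2] → █
    (2,5)@(5, 11): e=[10,36,-22] → ·
    (1,6)@(3, 13): e=[6,12,6] → █
    (2,6)@(5, 13): e=[6,36,-18] → ·
    (1,7)@(3, 15): e=[2,12,10] → █
    (2,7)@(5, 15): e=[2,36,-14] → ·
    (1,8)@(3, 17): e=[-2,12,14] → ·
  covered (3 px):
    · · · · ·
    · · · · ·
    · · · · ·
    · · · · ·
    · · · · ·
    · █ · · ·
    · █ · · ·
    · █ · · ·
    · · · · ·
    · · · · ·

Answer: 3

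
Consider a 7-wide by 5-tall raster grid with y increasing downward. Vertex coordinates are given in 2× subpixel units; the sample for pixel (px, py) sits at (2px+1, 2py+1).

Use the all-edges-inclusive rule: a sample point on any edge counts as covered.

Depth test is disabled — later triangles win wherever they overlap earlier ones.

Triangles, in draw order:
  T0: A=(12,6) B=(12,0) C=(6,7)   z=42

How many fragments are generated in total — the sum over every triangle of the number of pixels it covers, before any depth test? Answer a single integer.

T0:
  2·area = 36  (B↔C swapped to make it positive)
  edge (12, 6)→(6, 7): d=(-6,1) inclusive
  edge (6, 7)→(12, 0): d=(6,-7) inclusive
  edge (12, 0)→(12, 6): d=(0,6) inclusive
    (5,1)@(11, 3): e=[19,11,6] → █
    (6,1)@(13, 3): e=[17,25,-6] → ·
    (4,2)@(9, 5): e=[9,9,18] → █
    (6,2)@(13, 5): e=[5,37,-6] → ·
    (4,3)@(9, 7): e=[-3,21,18] → ·
    (5,3)@(11, 7): e=[-5,35,6] → ·
  covered (3 px):
    · · · · · · ·
    · · · · · █ ·
    · · · · █ █ ·
    · · · · · · ·
    · · · · · · ·

Result: 3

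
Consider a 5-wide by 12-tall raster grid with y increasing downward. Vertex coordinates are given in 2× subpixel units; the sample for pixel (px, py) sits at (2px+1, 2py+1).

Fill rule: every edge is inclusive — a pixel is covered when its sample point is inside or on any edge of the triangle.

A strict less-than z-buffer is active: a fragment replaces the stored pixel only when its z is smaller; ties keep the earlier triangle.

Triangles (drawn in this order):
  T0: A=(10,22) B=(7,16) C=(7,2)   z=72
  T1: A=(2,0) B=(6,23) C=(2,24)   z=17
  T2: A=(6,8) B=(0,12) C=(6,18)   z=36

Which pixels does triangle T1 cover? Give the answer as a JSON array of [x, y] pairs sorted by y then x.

T0:
  2·area = 42
  edge (10, 22)→(7, 16): d=(-3,-6) inclusive
  edge (7, 16)→(7, 2): d=(0,-14) inclusive
  edge (7, 2)→(10, 22): d=(3,20) inclusive
    (3,0)@(7, 1): e=[45,0,-3] → ·  [on edge]
    (3,1)@(7, 3): e=[39,0,3] → █  [on edge]
    (4,1)@(9, 3): e=[51,28,-37] → ·
    (3,2)@(7, 5): e=[33,0,9] → █  [on edge]
    (4,2)@(9, 5): e=[45,28,-31] → ·
    (3,3)@(7, 7): e=[27,0,15] → █  [on edge]
    (4,3)@(9, 7): e=[39,28,-25] → ·
    (3,4)@(7, 9): e=[21,0,21] → █  [on edge]
    (4,4)@(9, 9): e=[33,28,-19] → ·
    (3,5)@(7, 11): e=[15,0,27] → █  [on edge]
    (4,5)@(9, 11): e=[27,28,-13] → ·
    (3,6)@(7, 13): e=[9,0,33] → █  [on edge]
    (3,7)@(7, 15): e=[3,0,39] → █  [on edge]
    (3,8)@(7, 17): e=[-3,0,45] → ·  [on edge]
    (3,9)@(7, 19): e=[-9,0,51] → ·  [on edge]
    (3,10)@(7, 21): e=[-15,0,57] → ·  [on edge]
    (3,11)@(7, 23): e=[-21,0,63] → ·  [on edge]
  covered (9 px):
    · · · · ·
    · · · █ ·
    · · · █ ·
    · · · █ ·
    · · · █ ·
    · · · █ ·
    · · · █ ·
    · · · █ ·
    · · · · █
    · · · · █
    · · · · ·
    · · · · ·
T1:
  2·area = 96
  edge (2, 0)→(6, 23): d=(4,23) inclusive
  edge (6, 23)→(2, 24): d=(-4,1) inclusive
  edge (2, 24)→(2, 0): d=(0,-24) inclusive
    (1,3)@(3, 7): e=[5,67,24] → █
    (2,3)@(5, 7): e=[-41,65,72] → ·
    (1,4)@(3, 9): e=[13,59,24] → █
    (2,4)@(5, 9): e=[-33,57,72] → ·
    (1,5)@(3, 11): e=[21,51,24] → █
    (2,5)@(5, 11): e=[-25,49,72] → ·
    (1,6)@(3, 13): e=[29,43,24] → █
    (2,6)@(5, 13): e=[-17,41,72] → ·
    (1,7)@(3, 15): e=[37,35,24] → █
    (2,7)@(5, 15): e=[-9,33,72] → ·
    (1,8)@(3, 17): e=[45,27,24] → █
    (2,8)@(5, 17): e=[-1,25,72] → ·
  covered (12 px):
    · · · · ·
    · · · · ·
    · · · · ·
    · █ · · ·
    · █ · · ·
    · █ · · ·
    · █ · · ·
    · █ · · ·
    · █ · · ·
    · █ █ · ·
    · █ █ · ·
    · █ █ · ·
T2:
  2·area = 60  (B↔C swapped to make it positive)
  edge (6, 8)→(6, 18): d=(0,10) inclusive
  edge (6, 18)→(0, 12): d=(-6,-6) inclusive
  edge (0, 12)→(6, 8): d=(6,-4) inclusive
    (2,4)@(5, 9): e=[10,48,2] → █
    (3,4)@(7, 9): e=[-10,60,10] → ·
    (1,5)@(3, 11): e=[30,24,6] → █
    (3,5)@(7, 11): e=[-10,48,22] → ·
    (0,6)@(1, 13): e=[50,0,10] → █  [on edge]
    (3,6)@(7, 13): e=[-10,36,34] → ·
    (0,7)@(1, 15): e=[50,-12,22] → ·
    (1,7)@(3, 15): e=[30,0,30] → █  [on edge]
    (3,7)@(7, 15): e=[-10,24,46] → ·
    (1,8)@(3, 17): e=[30,-12,42] → ·
    (2,8)@(5, 17): e=[10,0,50] → █  [on edge]
    (3,8)@(7, 17): e=[-10,12,58] → ·
    (3,9)@(7, 19): e=[-10,0,70] → ·  [on edge]
    (4,10)@(9, 21): e=[-30,0,90] → ·  [on edge]
  covered (9 px):
    · · · · ·
    · · · · ·
    · · · · ·
    · · · · ·
    · · █ · ·
    · █ █ · ·
    █ █ █ · ·
    · █ █ · ·
    · · █ · ·
    · · · · ·
    · · · · ·
    · · · · ·

Final: [[1,3],[1,4],[1,5],[1,6],[1,7],[1,8],[1,9],[2,9],[1,10],[2,10],[1,11],[2,11]]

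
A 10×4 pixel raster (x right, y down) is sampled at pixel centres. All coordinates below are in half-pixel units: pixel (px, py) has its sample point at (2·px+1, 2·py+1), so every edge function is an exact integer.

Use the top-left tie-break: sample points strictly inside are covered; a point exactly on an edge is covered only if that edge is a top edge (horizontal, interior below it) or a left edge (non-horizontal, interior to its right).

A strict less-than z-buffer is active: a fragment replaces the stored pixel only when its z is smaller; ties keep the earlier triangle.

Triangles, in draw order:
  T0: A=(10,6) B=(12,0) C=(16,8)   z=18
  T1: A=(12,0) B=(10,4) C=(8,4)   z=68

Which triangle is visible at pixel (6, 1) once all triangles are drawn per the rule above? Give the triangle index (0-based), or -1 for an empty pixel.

T0:
  2·area = 40
  edge (10, 6)→(12, 0): d=(2,-6) top-left  bias=+0
  edge (12, 0)→(16, 8): d=(4,8) right/bottom  bias=-1
  edge (16, 8)→(10, 6): d=(-6,-2) top-left  bias=+0
    (0,1)@(1, 3): e=[-60,100,0] → ·  [on edge]
    (5,1)@(11, 3): e=[0,20,20] → #  [on edge]
    (6,1)@(13, 3): e=[12,4,24] → #
    (7,1)@(15, 3): e=[24,-12,28] → ·
    (3,2)@(7, 5): e=[-20,60,0] → ·  [on edge]
    (5,2)@(11, 5): e=[4,28,8] → #
    (7,2)@(15, 5): e=[28,-4,16] → ·
    (5,3)@(11, 7): e=[8,36,-4] → ·
    (6,3)@(13, 7): e=[20,20,0] → #  [on edge]
    (7,3)@(15, 7): e=[32,4,4] → #
    (8,3)@(17, 7): e=[44,-12,8] → ·
  covered (6 px):
    · · · · · · · · · ·
    · · · · · # # · · ·
    · · · · · # # · · ·
    · · · · · · # # · ·
T1:
  2·area = 8
  edge (12, 0)→(10, 4): d=(-2,4) right/bottom  bias=-1
  edge (10, 4)→(8, 4): d=(-2,0) right/bottom  bias=-1
  edge (8, 4)→(12, 0): d=(4,-4) top-left  bias=+0
    (5,0)@(11, 1): e=[2,6,0] → #  [on edge]
    (6,0)@(13, 1): e=[-6,6,8] → ·
    (4,1)@(9, 3): e=[6,2,0] → #  [on edge]
    (5,1)@(11, 3): e=[-2,2,8] → ·
    (3,2)@(7, 5): e=[10,-2,0] → ·  [on edge]
    (4,2)@(9, 5): e=[2,-2,8] → ·
    (2,3)@(5, 7): e=[14,-6,0] → ·  [on edge]
  covered (2 px):
    · · · · · # · · · ·
    · · · · # · · · · ·
    · · · · · · · · · ·
    · · · · · · · · · ·

Z-buffer (winner per pixel, '.' = empty):
  . . . . . 1 . . . .
  . . . . 1 0 0 . . .
  . . . . . 0 0 . . .
  . . . . . . 0 0 . .

Final: 0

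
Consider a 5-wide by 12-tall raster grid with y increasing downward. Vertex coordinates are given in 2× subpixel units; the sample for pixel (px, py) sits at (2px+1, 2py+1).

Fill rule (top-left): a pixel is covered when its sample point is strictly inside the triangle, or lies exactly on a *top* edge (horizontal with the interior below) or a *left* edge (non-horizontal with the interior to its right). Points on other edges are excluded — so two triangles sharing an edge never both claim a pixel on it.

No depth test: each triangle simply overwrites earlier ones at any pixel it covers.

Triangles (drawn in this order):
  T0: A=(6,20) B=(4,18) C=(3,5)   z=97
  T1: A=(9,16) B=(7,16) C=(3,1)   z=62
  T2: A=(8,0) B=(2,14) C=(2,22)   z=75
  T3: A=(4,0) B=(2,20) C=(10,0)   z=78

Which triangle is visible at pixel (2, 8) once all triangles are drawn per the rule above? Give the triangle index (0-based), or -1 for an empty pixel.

T0:
  2·area = 24
  edge (6, 20)→(4, 18): d=(-2,-2) top-left  bias=+0
  edge (4, 18)→(3, 5): d=(-1,-13) top-left  bias=+0
  edge (3, 5)→(6, 20): d=(3,15) right/bottom  bias=-1
    (1,2)@(3, 5): e=[24,0,0] → ·  [on edge]
    (0,7)@(1, 15): e=[0,-36,60] → ·  [on edge]
    (2,7)@(5, 15): e=[8,16,0] → ·  [on edge]
    (1,8)@(3, 17): e=[0,-12,36] → ·  [on edge]
    (2,8)@(5, 17): e=[4,14,6] → #
    (3,8)@(7, 17): e=[8,40,-24] → ·
    (2,9)@(5, 19): e=[0,12,12] → #  [on edge]
    (3,9)@(7, 19): e=[4,38,-18] → ·
    (2,10)@(5, 21): e=[-4,10,18] → ·
    (3,10)@(7, 21): e=[0,36,-12] → ·  [on edge]
    (4,11)@(9, 23): e=[0,60,-36] → ·  [on edge]
  covered (2 px):
    · · · · ·
    · · · · ·
    · · · · ·
    · · · · ·
    · · · · ·
    · · · · ·
    · · · · ·
    · · · · ·
    · · # · ·
    · · # · ·
    · · · · ·
    · · · · ·
T1:
  2·area = 30
  edge (9, 16)→(7, 16): d=(-2,0) right/bottom  bias=-1
  edge (7, 16)→(3, 1): d=(-4,-15) top-left  bias=+0
  edge (3, 1)→(9, 16): d=(6,15) right/bottom  bias=-1
    (1,0)@(3, 1): e=[30,0,0] → ·  [on edge]
    (2,3)@(5, 7): e=[18,6,6] → #
    (3,3)@(7, 7): e=[18,36,-24] → ·
    (2,4)@(5, 9): e=[14,-2,18] → ·
    (3,5)@(7, 11): e=[10,20,0] → ·  [on edge]
    (3,6)@(7, 13): e=[6,12,12] → #
    (4,6)@(9, 13): e=[6,42,-18] → ·
    (3,7)@(7, 15): e=[2,4,24] → #
    (4,7)@(9, 15): e=[2,34,-6] → ·
    (3,8)@(7, 17): e=[-2,-4,36] → ·
  covered (3 px):
    · · · · ·
    · · · · ·
    · · · · ·
    · · # · ·
    · · · · ·
    · · · · ·
    · · · # ·
    · · · # ·
    · · · · ·
    · · · · ·
    · · · · ·
    · · · · ·
T2:
  2·area = 48  (B↔C swapped to make it positive)
  edge (8, 0)→(2, 22): d=(-6,22) right/bottom  bias=-1
  edge (2, 22)→(2, 14): d=(0,-8) top-left  bias=+0
  edge (2, 14)→(8, 0): d=(6,-14) top-left  bias=+0
    (3,1)@(7, 3): e=[4,40,4] → #
    (4,1)@(9, 3): e=[-40,56,32] → ·
    (3,2)@(7, 5): e=[-8,40,16] → ·
    (2,3)@(5, 7): e=[24,24,0] → #  [on edge]
    (3,3)@(7, 7): e=[-20,40,28] → ·
    (2,4)@(5, 9): e=[12,24,12] → #
    (3,4)@(7, 9): e=[-32,40,40] → ·
    (2,5)@(5, 11): e=[0,24,24] → ·  [on edge]
    (1,6)@(3, 13): e=[32,8,8] → #
    (2,6)@(5, 13): e=[-12,24,36] → ·
    (1,7)@(3, 15): e=[20,8,20] → #
    (2,7)@(5, 15): e=[-24,24,48] → ·
  covered (6 px):
    · · · · ·
    · · · # ·
    · · · · ·
    · · # · ·
    · · # · ·
    · · · · ·
    · # · · ·
    · # · · ·
    · # · · ·
    · · · · ·
    · · · · ·
    · · · · ·
T3:
  2·area = 120  (B↔C swapped to make it positive)
  edge (4, 0)→(10, 0): d=(6,0) top-left  bias=+0
  edge (10, 0)→(2, 20): d=(-8,20) right/bottom  bias=-1
  edge (2, 20)→(4, 0): d=(2,-20) top-left  bias=+0
    (2,0)@(5, 1): e=[6,92,22] → #
    (3,0)@(7, 1): e=[6,52,62] → #
    (4,0)@(9, 1): e=[6,12,102] → #
    (2,1)@(5, 3): e=[18,76,26] → #
    (4,1)@(9, 3): e=[18,-4,106] → ·
    (2,2)@(5, 5): e=[30,60,30] → #
    (4,2)@(9, 5): e=[30,-20,110] → ·
    (2,3)@(5, 7): e=[42,44,34] → #
    (4,3)@(9, 7): e=[42,-36,114] → ·
    (2,4)@(5, 9): e=[54,28,38] → #
    (3,4)@(7, 9): e=[54,-12,78] → ·
    (1,5)@(3, 11): e=[66,52,2] → #
  covered (15 px):
    · · # # #
    · · # # ·
    · · # # ·
    · · # # ·
    · · # · ·
    · # # · ·
    · # · · ·
    · # · · ·
    · # · · ·
    · · · · ·
    · · · · ·
    · · · · ·

Z-buffer (winner per pixel, '.' = empty):
  . . 3 3 3
  . . 3 3 .
  . . 3 3 .
  . . 3 3 .
  . . 3 . .
  . 3 3 . .
  . 3 . 1 .
  . 3 . 1 .
  . 3 0 . .
  . . 0 . .
  . . . . .
  . . . . .

Answer: 0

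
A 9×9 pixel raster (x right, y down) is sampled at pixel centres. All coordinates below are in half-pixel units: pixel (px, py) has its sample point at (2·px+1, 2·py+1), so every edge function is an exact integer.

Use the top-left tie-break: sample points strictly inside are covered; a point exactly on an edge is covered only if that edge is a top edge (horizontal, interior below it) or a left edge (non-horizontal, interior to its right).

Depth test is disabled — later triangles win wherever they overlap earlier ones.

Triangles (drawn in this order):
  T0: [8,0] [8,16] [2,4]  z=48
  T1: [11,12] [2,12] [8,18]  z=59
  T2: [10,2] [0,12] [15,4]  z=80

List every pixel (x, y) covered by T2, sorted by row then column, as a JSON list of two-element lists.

T0:
  2·area = 96
  edge (8, 0)→(8, 16): d=(0,16) right/bottom  bias=-1
  edge (8, 16)→(2, 4): d=(-6,-12) top-left  bias=+0
  edge (2, 4)→(8, 0): d=(6,-4) top-left  bias=+0
    (3,0)@(7, 1): e=[16,78,2] → X
    (4,0)@(9, 1): e=[-16,102,10] → .
    (2,1)@(5, 3): e=[48,42,6] → X
    (4,1)@(9, 3): e=[-16,90,22] → .
    (1,2)@(3, 5): e=[80,6,10] → X
    (4,2)@(9, 5): e=[-16,78,34] → .
    (1,3)@(3, 7): e=[80,-6,22] → .
    (2,3)@(5, 7): e=[48,18,30] → X
    (4,3)@(9, 7): e=[-16,66,46] → .
    (2,4)@(5, 9): e=[48,6,42] → X
    (4,4)@(9, 9): e=[-16,54,58] → .
    (2,5)@(5, 11): e=[48,-6,54] → .
  covered (12 px):
    . . . X . . . . .
    . . X X . . . . .
    . X X X . . . . .
    . . X X . . . . .
    . . X X . . . . .
    . . . X . . . . .
    . . . X . . . . .
    . . . . . . . . .
    . . . . . . . . .
T1:
  2·area = 54  (B↔C swapped to make it positive)
  edge (11, 12)→(8, 18): d=(-3,6) right/bottom  bias=-1
  edge (8, 18)→(2, 12): d=(-6,-6) top-left  bias=+0
  edge (2, 12)→(11, 12): d=(9,0) top-left  bias=+0
    (0,5)@(1, 11): e=[63,0,-9] → .  [on edge]
    (1,6)@(3, 13): e=[45,0,9] → X  [on edge]
    (2,6)@(5, 13): e=[33,12,9] → X
    (3,6)@(7, 13): e=[21,24,9] → X
    (4,6)@(9, 13): e=[9,36,9] → X
    (5,6)@(11, 13): e=[-3,48,9] → .
    (1,7)@(3, 15): e=[39,-12,27] → .
    (2,7)@(5, 15): e=[27,0,27] → X  [on edge]
    (5,7)@(11, 15): e=[-9,36,27] → .
    (2,8)@(5, 17): e=[21,-12,45] → .
    (3,8)@(7, 17): e=[9,0,45] → X  [on edge]
    (4,8)@(9, 17): e=[-3,12,45] → .
  covered (8 px):
    . . . . . . . . .
    . . . . . . . . .
    . . . . . . . . .
    . . . . . . . . .
    . . . . . . . . .
    . . . . . . . . .
    . X X X X . . . .
    . . X X X . . . .
    . . . X . . . . .
T2:
  2·area = 70  (B↔C swapped to make it positive)
  edge (10, 2)→(15, 4): d=(5,2) right/bottom  bias=-1
  edge (15, 4)→(0, 12): d=(-15,8) right/bottom  bias=-1
  edge (0, 12)→(10, 2): d=(10,-10) top-left  bias=+0
    (5,0)@(11, 1): e=[-7,77,0] → .  [on edge]
    (4,1)@(9, 3): e=[7,63,0] → X  [on edge]
    (5,1)@(11, 3): e=[3,47,20] → X
    (6,1)@(13, 3): e=[-1,31,40] → .
    (3,2)@(7, 5): e=[21,49,0] → X  [on edge]
    (6,2)@(13, 5): e=[9,1,60] → X
    (7,2)@(15, 5): e=[5,-15,80] → .
    (2,3)@(5, 7): e=[35,35,0] → X  [on edge]
    (5,3)@(11, 7): e=[23,-13,60] → .
    (6,3)@(13, 7): e=[19,-29,80] → .
    (1,4)@(3, 9): e=[49,21,0] → X  [on edge]
    (3,4)@(7, 9): e=[41,-11,40] → .
    (0,5)@(1, 11): e=[63,7,0] → X  [on edge]
  covered (12 px):
    . . . . . . . . .
    . . . . X X . . .
    . . . X X X X . .
    . . X X X . . . .
    . X X . . . . . .
    X . . . . . . . .
    . . . . . . . . .
    . . . . . . . . .
    . . . . . . . . .

Answer: [[4,1],[5,1],[3,2],[4,2],[5,2],[6,2],[2,3],[3,3],[4,3],[1,4],[2,4],[0,5]]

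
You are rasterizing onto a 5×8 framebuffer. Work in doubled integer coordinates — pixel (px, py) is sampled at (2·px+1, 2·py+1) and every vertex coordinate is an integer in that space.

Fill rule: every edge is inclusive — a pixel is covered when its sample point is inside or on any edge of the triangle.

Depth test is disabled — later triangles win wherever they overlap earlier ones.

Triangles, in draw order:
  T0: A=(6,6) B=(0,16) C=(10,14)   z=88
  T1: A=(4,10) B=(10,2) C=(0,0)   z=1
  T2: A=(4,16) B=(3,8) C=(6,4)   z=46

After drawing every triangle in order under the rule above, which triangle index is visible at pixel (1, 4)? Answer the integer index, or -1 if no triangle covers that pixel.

T0:
  2·area = 88  (B↔C swapped to make it positive)
  edge (6, 6)→(10, 14): d=(4,8) inclusive
  edge (10, 14)→(0, 16): d=(-10,2) inclusive
  edge (0, 16)→(6, 6): d=(6,-10) inclusive
    (4,0)@(9, 1): e=[-44,132,0] → ·  [on edge]
    (2,4)@(5, 9): e=[20,60,8] → █
    (3,4)@(7, 9): e=[4,56,28] → █
    (4,4)@(9, 9): e=[-12,52,48] → ·
    (1,5)@(3, 11): e=[44,44,0] → █  [on edge]
    (4,5)@(9, 11): e=[-4,32,60] → ·
    (1,6)@(3, 13): e=[52,24,12] → █
    (4,6)@(9, 13): e=[4,12,72] → █
    (0,7)@(1, 15): e=[76,8,4] → █
    (2,7)@(5, 15): e=[44,0,44] → █  [on edge]
    (3,7)@(7, 15): e=[28,-4,64] → ·
    (4,7)@(9, 15): e=[12,-8,84] → ·
  covered (12 px):
    · · · · ·
    · · · · ·
    · · · · ·
    · · · · ·
    · · █ █ ·
    · █ █ █ ·
    · █ █ █ █
    █ █ █ · ·
T1:
  2·area = 92  (B↔C swapped to make it positive)
  edge (4, 10)→(0, 0): d=(-4,-10) inclusive
  edge (0, 0)→(10, 2): d=(10,2) inclusive
  edge (10, 2)→(4, 10): d=(-6,8) inclusive
    (0,0)@(1, 1): e=[6,8,78] → █
    (1,0)@(3, 1): e=[26,4,62] → █
    (2,0)@(5, 1): e=[46,0,46] → █  [on edge]
    (3,0)@(7, 1): e=[66,-4,30] → ·
    (0,1)@(1, 3): e=[-2,28,66] → ·
    (1,1)@(3, 3): e=[18,24,50] → █
    (3,1)@(7, 3): e=[58,16,18] → █
    (4,1)@(9, 3): e=[78,12,2] → █
    (1,2)@(3, 5): e=[10,44,38] → █
    (4,2)@(9, 5): e=[70,32,-10] → ·
    (1,3)@(3, 7): e=[2,64,26] → █
    (3,3)@(7, 7): e=[42,56,-6] → ·
  covered (12 px):
    █ █ █ · ·
    · █ █ █ █
    · █ █ █ ·
    · █ █ · ·
    · · · · ·
    · · · · ·
    · · · · ·
    · · · · ·
T2:
  2·area = 28
  edge (4, 16)→(3, 8): d=(-1,-8) inclusive
  edge (3, 8)→(6, 4): d=(3,-4) inclusive
  edge (6, 4)→(4, 16): d=(-2,12) inclusive
    (2,3)@(5, 7): e=[17,5,6] → █
    (3,3)@(7, 7): e=[33,13,-18] → ·
    (2,4)@(5, 9): e=[15,11,2] → █
    (3,4)@(7, 9): e=[31,19,-22] → ·
    (2,5)@(5, 11): e=[13,17,-2] → ·
  covered (2 px):
    · · · · ·
    · · · · ·
    · · · · ·
    · · █ · ·
    · · █ · ·
    · · · · ·
    · · · · ·
    · · · · ·

Z-buffer (winner per pixel, '.' = empty):
  1 1 1 . .
  . 1 1 1 1
  . 1 1 1 .
  . 1 2 . .
  . . 2 0 .
  . 0 0 0 .
  . 0 0 0 0
  0 0 0 . .

Final: -1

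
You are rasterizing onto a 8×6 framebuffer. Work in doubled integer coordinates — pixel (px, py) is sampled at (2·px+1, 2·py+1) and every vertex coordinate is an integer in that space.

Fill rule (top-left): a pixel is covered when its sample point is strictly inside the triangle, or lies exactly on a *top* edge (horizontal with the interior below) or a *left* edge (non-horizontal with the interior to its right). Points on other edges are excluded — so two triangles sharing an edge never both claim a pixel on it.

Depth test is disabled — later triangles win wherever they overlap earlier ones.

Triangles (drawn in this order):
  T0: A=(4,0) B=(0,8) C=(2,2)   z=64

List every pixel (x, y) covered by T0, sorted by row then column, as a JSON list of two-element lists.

T0:
  2·area = 8
  edge (4, 0)→(0, 8): d=(-4,8) right/bottom  bias=-1
  edge (0, 8)→(2, 2): d=(2,-6) top-left  bias=+0
  edge (2, 2)→(4, 0): d=(2,-2) top-left  bias=+0
    (1,0)@(3, 1): e=[4,4,0] → X  [on edge]
    (2,0)@(5, 1): e=[-12,16,4] → .
    (0,1)@(1, 3): e=[12,-4,0] → .  [on edge]
    (1,1)@(3, 3): e=[-4,8,4] → .
    (0,2)@(1, 5): e=[4,0,4] → X  [on edge]
    (1,2)@(3, 5): e=[-12,12,8] → .
    (0,3)@(1, 7): e=[-4,4,8] → .
  covered (2 px):
    . X . . . . . .
    . . . . . . . .
    X . . . . . . .
    . . . . . . . .
    . . . . . . . .
    . . . . . . . .

Result: [[1,0],[0,2]]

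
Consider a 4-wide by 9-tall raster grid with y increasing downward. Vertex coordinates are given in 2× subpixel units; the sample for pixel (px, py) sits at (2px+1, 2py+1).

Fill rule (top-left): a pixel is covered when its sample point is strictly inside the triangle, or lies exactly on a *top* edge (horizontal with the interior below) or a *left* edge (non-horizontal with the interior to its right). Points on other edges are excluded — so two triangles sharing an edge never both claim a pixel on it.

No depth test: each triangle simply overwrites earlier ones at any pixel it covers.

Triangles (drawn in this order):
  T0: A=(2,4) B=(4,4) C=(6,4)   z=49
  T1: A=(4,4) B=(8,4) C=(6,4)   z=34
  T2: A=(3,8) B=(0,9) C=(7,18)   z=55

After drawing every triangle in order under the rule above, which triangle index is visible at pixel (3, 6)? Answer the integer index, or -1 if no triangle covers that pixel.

T0:
  degenerate (2·area = 0) — covers nothing
T1:
  degenerate (2·area = 0) — covers nothing
T2:
  2·area = 34  (B↔C swapped to make it positive)
  edge (3, 8)→(7, 18): d=(4,10) right/bottom  bias=-1
  edge (7, 18)→(0, 9): d=(-7,-9) top-left  bias=+0
  edge (0, 9)→(3, 8): d=(3,-1) top-left  bias=+0
    (0,1)@(1, 3): e=[0,51,-17] → ·  [on edge]
    (0,4)@(1, 9): e=[24,9,1] → █
    (1,4)@(3, 9): e=[4,27,3] → █
    (2,4)@(5, 9): e=[-16,45,5] → ·
    (0,5)@(1, 11): e=[32,-5,7] → ·
    (1,5)@(3, 11): e=[12,13,9] → █
    (2,5)@(5, 11): e=[-8,31,11] → ·
    (1,6)@(3, 13): e=[20,-1,15] → ·
    (2,6)@(5, 13): e=[0,17,17] → ·  [on edge]
    (2,7)@(5, 15): e=[8,3,23] → █
    (3,7)@(7, 15): e=[-12,21,25] → ·
    (2,8)@(5, 17): e=[16,-11,29] → ·
  covered (4 px):
    · · · ·
    · · · ·
    · · · ·
    · · · ·
    █ █ · ·
    · █ · ·
    · · · ·
    · · █ ·
    · · · ·

Z-buffer (winner per pixel, '.' = empty):
  . . . .
  . . . .
  . . . .
  . . . .
  2 2 . .
  . 2 . .
  . . . .
  . . 2 .
  . . . .

Result: -1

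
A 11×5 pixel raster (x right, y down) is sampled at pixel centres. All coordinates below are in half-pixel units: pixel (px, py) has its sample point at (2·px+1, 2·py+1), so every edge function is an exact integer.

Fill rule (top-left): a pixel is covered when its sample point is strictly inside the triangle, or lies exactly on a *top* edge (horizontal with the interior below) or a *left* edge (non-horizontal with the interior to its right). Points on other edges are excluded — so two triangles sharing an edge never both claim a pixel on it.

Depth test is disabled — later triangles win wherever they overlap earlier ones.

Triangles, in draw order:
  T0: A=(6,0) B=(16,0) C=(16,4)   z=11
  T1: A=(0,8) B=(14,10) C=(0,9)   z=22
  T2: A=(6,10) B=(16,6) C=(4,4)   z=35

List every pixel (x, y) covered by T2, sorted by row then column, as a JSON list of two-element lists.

T0:
  2·area = 40
  edge (6, 0)→(16, 0): d=(10,0) top-left  bias=+0
  edge (16, 0)→(16, 4): d=(0,4) right/bottom  bias=-1
  edge (16, 4)→(6, 0): d=(-10,-4) top-left  bias=+0
    (4,0)@(9, 1): e=[10,28,2] → █
    (5,0)@(11, 1): e=[10,20,10] → █
    (6,0)@(13, 1): e=[10,12,18] → █
    (7,0)@(15, 1): e=[10,4,26] → █
    (8,0)@(17, 1): e=[10,-4,34] → ·
    (4,1)@(9, 3): e=[30,28,-18] → ·
    (5,1)@(11, 3): e=[30,20,-10] → ·
    (6,1)@(13, 3): e=[30,12,-2] → ·
    (7,1)@(15, 3): e=[30,4,6] → █
    (8,1)@(17, 3): e=[30,-4,14] → ·
    (7,2)@(15, 5): e=[50,4,-14] → ·
  covered (5 px):
    · · · · █ █ █ █ · · ·
    · · · · · · · █ · · ·
    · · · · · · · · · · ·
    · · · · · · · · · · ·
    · · · · · · · · · · ·
T1:
  2·area = 14
  edge (0, 8)→(14, 10): d=(14,2) right/bottom  bias=-1
  edge (14, 10)→(0, 9): d=(-14,-1) top-left  bias=+0
  edge (0, 9)→(0, 8): d=(0,-1) top-left  bias=+0
    (0,4)@(1, 9): e=[12,1,1] → █
    (1,4)@(3, 9): e=[8,3,3] → █
    (2,4)@(5, 9): e=[4,5,5] → █
    (3,4)@(7, 9): e=[0,7,7] → ·  [on edge]
  covered (3 px):
    · · · · · · · · · · ·
    · · · · · · · · · · ·
    · · · · · · · · · · ·
    · · · · · · · · · · ·
    █ █ █ · · · · · · · ·
T2:
  2·area = 68  (B↔C swapped to make it positive)
  edge (6, 10)→(4, 4): d=(-2,-6) top-left  bias=+0
  edge (4, 4)→(16, 6): d=(12,2) right/bottom  bias=-1
  edge (16, 6)→(6, 10): d=(-10,4) right/bottom  bias=-1
    (1,0)@(3, 1): e=[0,-34,102] → ·  [on edge]
    (2,2)@(5, 5): e=[4,10,54] → █
    (3,2)@(7, 5): e=[16,6,46] → █
    (4,2)@(9, 5): e=[28,2,38] → █
    (5,2)@(11, 5): e=[40,-2,30] → ·
    (2,3)@(5, 7): e=[0,34,34] → █  [on edge]
    (5,3)@(11, 7): e=[36,22,10] → █
    (6,3)@(13, 7): e=[48,18,2] → █
    (7,3)@(15, 7): e=[60,14,-6] → ·
    (2,4)@(5, 9): e=[-4,58,14] → ·
    (3,4)@(7, 9): e=[8,54,6] → █
    (4,4)@(9, 9): e=[20,50,-2] → ·
  covered (9 px):
    · · · · · · · · · · ·
    · · · · · · · · · · ·
    · · █ █ █ · · · · · ·
    · · █ █ █ █ █ · · · ·
    · · · █ · · · · · · ·

Answer: [[2,2],[3,2],[4,2],[2,3],[3,3],[4,3],[5,3],[6,3],[3,4]]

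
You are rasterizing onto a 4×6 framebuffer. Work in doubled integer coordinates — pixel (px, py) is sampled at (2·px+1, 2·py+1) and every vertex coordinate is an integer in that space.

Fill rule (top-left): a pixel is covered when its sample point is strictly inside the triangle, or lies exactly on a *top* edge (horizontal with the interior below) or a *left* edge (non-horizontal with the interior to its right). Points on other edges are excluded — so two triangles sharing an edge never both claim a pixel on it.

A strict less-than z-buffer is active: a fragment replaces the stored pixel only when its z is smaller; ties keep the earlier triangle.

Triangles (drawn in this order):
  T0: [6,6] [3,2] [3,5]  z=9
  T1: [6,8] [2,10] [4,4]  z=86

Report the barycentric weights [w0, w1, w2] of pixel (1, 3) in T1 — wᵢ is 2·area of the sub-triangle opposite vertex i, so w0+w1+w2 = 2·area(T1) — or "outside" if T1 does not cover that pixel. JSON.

T0:
  2·area = 9  (B↔C swapped to make it positive)
  edge (6, 6)→(3, 5): d=(-3,-1) top-left  bias=+0
  edge (3, 5)→(3, 2): d=(0,-3) top-left  bias=+0
  edge (3, 2)→(6, 6): d=(3,4) right/bottom  bias=-1
    (1,0)@(3, 1): e=[12,0,-3] → ·  [on edge]
    (1,1)@(3, 3): e=[6,0,3] → █  [on edge]
    (2,1)@(5, 3): e=[8,6,-5] → ·
    (1,2)@(3, 5): e=[0,0,9] → █  [on edge]
    (2,2)@(5, 5): e=[2,6,1] → █
    (3,2)@(7, 5): e=[4,12,-7] → ·
    (1,3)@(3, 7): e=[-6,0,15] → ·  [on edge]
    (2,3)@(5, 7): e=[-4,6,7] → ·
    (1,4)@(3, 9): e=[-12,0,21] → ·  [on edge]
    (1,5)@(3, 11): e=[-18,0,27] → ·  [on edge]
  covered (3 px):
    · · · ·
    · █ · ·
    · █ █ ·
    · · · ·
    · · · ·
    · · · ·
T1:
  2·area = 20
  edge (6, 8)→(2, 10): d=(-4,2) right/bottom  bias=-1
  edge (2, 10)→(4, 4): d=(2,-6) top-left  bias=+0
  edge (4, 4)→(6, 8): d=(2,4) right/bottom  bias=-1
    (2,0)@(5, 1): e=[30,0,-10] → ·  [on edge]
    (1,3)@(3, 7): e=[10,0,10] → █  [on edge]
    (2,3)@(5, 7): e=[6,12,2] → █
    (3,3)@(7, 7): e=[2,24,-6] → ·
    (1,4)@(3, 9): e=[2,4,14] → █
    (2,4)@(5, 9): e=[-2,16,6] → ·
    (1,5)@(3, 11): e=[-6,8,18] → ·
  covered (3 px):
    · · · ·
    · · · ·
    · · · ·
    · █ █ ·
    · █ · ·
    · · · ·

Answer: [0,10,10]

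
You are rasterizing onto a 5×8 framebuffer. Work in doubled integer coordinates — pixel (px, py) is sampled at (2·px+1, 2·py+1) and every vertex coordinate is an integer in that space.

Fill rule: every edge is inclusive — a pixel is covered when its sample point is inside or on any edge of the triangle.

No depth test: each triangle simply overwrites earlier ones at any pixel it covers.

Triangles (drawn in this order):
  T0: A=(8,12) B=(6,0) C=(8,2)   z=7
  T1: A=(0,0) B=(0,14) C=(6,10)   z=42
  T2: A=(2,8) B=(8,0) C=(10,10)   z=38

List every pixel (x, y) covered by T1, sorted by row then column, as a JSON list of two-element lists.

T0:
  2·area = 20
  edge (8, 12)→(6, 0): d=(-2,-12) inclusive
  edge (6, 0)→(8, 2): d=(2,2) inclusive
  edge (8, 2)→(8, 12): d=(0,10) inclusive
    (3,0)@(7, 1): e=[10,0,10] → █  [on edge]
    (4,0)@(9, 1): e=[34,-4,-10] → ·
    (3,1)@(7, 3): e=[6,4,10] → █
    (4,1)@(9, 3): e=[30,0,-10] → ·  [on edge]
    (3,2)@(7, 5): e=[2,8,10] → █
    (4,2)@(9, 5): e=[26,4,-10] → ·
    (3,3)@(7, 7): e=[-2,12,10] → ·
  covered (3 px):
    · · · █ ·
    · · · █ ·
    · · · █ ·
    · · · · ·
    · · · · ·
    · · · · ·
    · · · · ·
    · · · · ·
T1:
  2·area = 84  (B↔C swapped to make it positive)
  edge (0, 0)→(6, 10): d=(6,10) inclusive
  edge (6, 10)→(0, 14): d=(-6,4) inclusive
  edge (0, 14)→(0, 0): d=(0,-14) inclusive
    (0,1)@(1, 3): e=[8,62,14] → █
    (1,1)@(3, 3): e=[-12,54,42] → ·
    (0,2)@(1, 5): e=[20,50,14] → █
    (1,2)@(3, 5): e=[0,42,42] → █  [on edge]
    (2,2)@(5, 5): e=[-20,34,70] → ·
    (0,3)@(1, 7): e=[32,38,14] → █
    (2,3)@(5, 7): e=[-8,22,70] → ·
    (0,4)@(1, 9): e=[44,26,14] → █
    (2,4)@(5, 9): e=[4,10,70] → █
    (3,4)@(7, 9): e=[-16,2,98] → ·
    (0,5)@(1, 11): e=[56,14,14] → █
    (2,5)@(5, 11): e=[16,-2,70] → ·
    (4,7)@(9, 15): e=[0,-42,126] → ·  [on edge]
  covered (11 px):
    · · · · ·
    █ · · · ·
    █ █ · · ·
    █ █ · · ·
    █ █ █ · ·
    █ █ · · ·
    █ · · · ·
    · · · · ·
T2:
  2·area = 76
  edge (2, 8)→(8, 0): d=(6,-8) inclusive
  edge (8, 0)→(10, 10): d=(2,10) inclusive
  edge (10, 10)→(2, 8): d=(-8,-2) inclusive
    (3,1)@(7, 3): e=[10,16,50] → █
    (4,1)@(9, 3): e=[26,-4,54] → ·
    (2,2)@(5, 5): e=[6,40,30] → █
    (4,2)@(9, 5): e=[38,0,38] → █  [on edge]
    (1,3)@(3, 7): e=[2,64,10] → █
    (1,4)@(3, 9): e=[14,68,-6] → ·
    (2,4)@(5, 9): e=[30,48,-2] → ·
    (3,4)@(7, 9): e=[46,28,2] → █
    (3,5)@(7, 11): e=[58,32,-14] → ·
    (4,5)@(9, 11): e=[74,12,-10] → ·
  covered (10 px):
    · · · · ·
    · · · █ ·
    · · █ █ █
    · █ █ █ █
    · · · █ █
    · · · · ·
    · · · · ·
    · · · · ·

Result: [[0,1],[0,2],[1,2],[0,3],[1,3],[0,4],[1,4],[2,4],[0,5],[1,5],[0,6]]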